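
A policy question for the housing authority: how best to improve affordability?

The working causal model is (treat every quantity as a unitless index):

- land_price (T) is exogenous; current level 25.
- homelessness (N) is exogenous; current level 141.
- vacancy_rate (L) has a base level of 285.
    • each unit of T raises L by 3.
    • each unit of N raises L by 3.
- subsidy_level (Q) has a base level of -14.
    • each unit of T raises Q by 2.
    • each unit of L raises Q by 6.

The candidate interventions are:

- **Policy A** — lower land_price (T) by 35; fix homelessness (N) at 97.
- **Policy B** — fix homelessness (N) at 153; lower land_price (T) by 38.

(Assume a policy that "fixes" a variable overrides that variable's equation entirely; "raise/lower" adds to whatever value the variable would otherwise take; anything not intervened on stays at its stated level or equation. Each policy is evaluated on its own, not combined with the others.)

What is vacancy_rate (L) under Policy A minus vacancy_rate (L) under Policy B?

-159

Policy A (T − 35, N := 97):
  T = 25 − 35 = -10
  N = 97
  L = 285 + 3·(-10) + 3·97 = 546
Policy B (N := 153, T − 38):
  T = 25 − 38 = -13
  N = 153
  L = 285 + 3·(-13) + 3·153 = 705
L: 546 − 705 = -159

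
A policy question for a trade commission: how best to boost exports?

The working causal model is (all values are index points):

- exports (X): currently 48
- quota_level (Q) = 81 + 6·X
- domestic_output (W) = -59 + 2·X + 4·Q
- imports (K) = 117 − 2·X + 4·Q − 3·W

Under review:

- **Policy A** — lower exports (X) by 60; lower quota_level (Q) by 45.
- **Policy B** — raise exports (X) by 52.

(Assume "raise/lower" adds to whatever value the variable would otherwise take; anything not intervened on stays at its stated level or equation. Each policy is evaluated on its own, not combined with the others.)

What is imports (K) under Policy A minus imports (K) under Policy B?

6632

Policy A (X − 60, Q − 45):
  X = 48 − 60 = -12
  Q = 81 + 6·(-12) (−45 from intervention) = -36
  W = -59 + 2·(-12) + 4·(-36) = -227
  K = 117 − 2·(-12) + 4·(-36) − 3·(-227) = 678
Policy B (X + 52):
  X = 48 + 52 = 100
  Q = 81 + 6·100 = 681
  W = -59 + 2·100 + 4·681 = 2865
  K = 117 − 2·100 + 4·681 − 3·2865 = -5954
K: 678 − (-5954) = 6632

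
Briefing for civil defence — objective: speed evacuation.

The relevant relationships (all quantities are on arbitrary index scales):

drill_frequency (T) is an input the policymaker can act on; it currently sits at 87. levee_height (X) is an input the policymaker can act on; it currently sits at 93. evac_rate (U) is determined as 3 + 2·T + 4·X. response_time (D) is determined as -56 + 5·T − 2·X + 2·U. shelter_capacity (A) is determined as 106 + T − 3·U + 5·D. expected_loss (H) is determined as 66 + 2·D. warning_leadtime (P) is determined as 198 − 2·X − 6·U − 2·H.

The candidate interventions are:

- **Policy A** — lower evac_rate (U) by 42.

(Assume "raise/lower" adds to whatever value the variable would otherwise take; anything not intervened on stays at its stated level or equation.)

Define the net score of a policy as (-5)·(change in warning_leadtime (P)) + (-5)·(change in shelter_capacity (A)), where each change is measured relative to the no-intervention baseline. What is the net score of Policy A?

Baseline:
  T = 87
  X = 93
  U = 3 + 2·87 + 4·93 = 549
  D = -56 + 5·87 − 2·93 + 2·549 = 1291
  A = 106 + 87 − 3·549 + 5·1291 = 5001
  H = 66 + 2·1291 = 2648
  P = 198 − 2·93 − 6·549 − 2·2648 = -8578
Policy A (U − 42):
  T = 87
  X = 93
  U = 3 + 2·87 + 4·93 (−42 from intervention) = 507
  D = -56 + 5·87 − 2·93 + 2·507 = 1207
  A = 106 + 87 − 3·507 + 5·1207 = 4707
  H = 66 + 2·1207 = 2480
  P = 198 − 2·93 − 6·507 − 2·2480 = -7990
ΔP = -7990 − (-8578) = 588; ΔA = 4707 − 5001 = -294
Score = (-5)·588 + (-5)·(-294) = -1470

-1470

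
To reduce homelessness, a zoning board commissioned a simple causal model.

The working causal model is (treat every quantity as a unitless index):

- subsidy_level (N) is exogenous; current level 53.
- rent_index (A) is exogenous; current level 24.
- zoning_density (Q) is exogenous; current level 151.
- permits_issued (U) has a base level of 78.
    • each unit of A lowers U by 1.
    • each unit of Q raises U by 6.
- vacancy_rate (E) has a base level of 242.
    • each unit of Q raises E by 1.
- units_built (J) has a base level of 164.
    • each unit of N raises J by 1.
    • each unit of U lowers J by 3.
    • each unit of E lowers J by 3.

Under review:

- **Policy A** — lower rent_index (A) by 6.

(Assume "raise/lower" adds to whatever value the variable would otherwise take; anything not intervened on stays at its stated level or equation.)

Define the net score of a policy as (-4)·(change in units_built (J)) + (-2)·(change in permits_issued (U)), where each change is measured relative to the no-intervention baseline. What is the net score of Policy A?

60

Baseline:
  N = 53
  A = 24
  Q = 151
  U = 78 − 24 + 6·151 = 960
  E = 242 + 151 = 393
  J = 164 + 53 − 3·960 − 3·393 = -3842
Policy A (A − 6):
  N = 53
  A = 24 − 6 = 18
  Q = 151
  U = 78 − 18 + 6·151 = 966
  E = 242 + 151 = 393
  J = 164 + 53 − 3·966 − 3·393 = -3860
ΔJ = -3860 − (-3842) = -18; ΔU = 966 − 960 = 6
Score = (-4)·(-18) + (-2)·6 = 60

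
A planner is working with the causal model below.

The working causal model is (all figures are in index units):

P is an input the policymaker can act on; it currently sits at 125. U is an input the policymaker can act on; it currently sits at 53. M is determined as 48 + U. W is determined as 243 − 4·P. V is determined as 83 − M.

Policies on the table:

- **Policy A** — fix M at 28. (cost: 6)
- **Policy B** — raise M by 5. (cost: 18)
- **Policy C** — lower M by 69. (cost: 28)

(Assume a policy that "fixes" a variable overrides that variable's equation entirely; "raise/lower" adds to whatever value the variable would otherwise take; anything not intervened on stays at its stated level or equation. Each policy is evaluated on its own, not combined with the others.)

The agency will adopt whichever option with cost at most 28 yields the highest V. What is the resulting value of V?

Policy A (M := 28):
  U = 53
  M = 28
  V = 83 − 28 = 55
Policy B (M + 5):
  U = 53
  M = 48 + 53 (+5 from intervention) = 106
  V = 83 − 106 = -23
Policy C (M − 69):
  U = 53
  M = 48 + 53 (−69 from intervention) = 32
  V = 83 − 32 = 51
Comparing — Policy A: V=55, Policy B: V=-23, Policy C: V=51. Highest is 55 (Policy A).

55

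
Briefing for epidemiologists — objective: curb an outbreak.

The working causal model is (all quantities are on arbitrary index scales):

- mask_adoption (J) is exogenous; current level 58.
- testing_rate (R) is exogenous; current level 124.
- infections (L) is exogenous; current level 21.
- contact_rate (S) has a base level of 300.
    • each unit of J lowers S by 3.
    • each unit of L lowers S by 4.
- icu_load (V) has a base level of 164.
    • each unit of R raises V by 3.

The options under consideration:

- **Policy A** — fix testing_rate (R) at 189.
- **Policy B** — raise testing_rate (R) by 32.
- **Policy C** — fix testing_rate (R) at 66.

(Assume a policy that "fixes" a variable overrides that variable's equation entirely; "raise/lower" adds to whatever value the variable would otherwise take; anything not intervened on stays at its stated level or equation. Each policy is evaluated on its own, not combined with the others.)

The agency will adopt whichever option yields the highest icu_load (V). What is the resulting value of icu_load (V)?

731

Policy A (R := 189):
  R = 189
  V = 164 + 3·189 = 731
Policy B (R + 32):
  R = 124 + 32 = 156
  V = 164 + 3·156 = 632
Policy C (R := 66):
  R = 66
  V = 164 + 3·66 = 362
Comparing — Policy A: V=731, Policy B: V=632, Policy C: V=362. Highest is 731 (Policy A).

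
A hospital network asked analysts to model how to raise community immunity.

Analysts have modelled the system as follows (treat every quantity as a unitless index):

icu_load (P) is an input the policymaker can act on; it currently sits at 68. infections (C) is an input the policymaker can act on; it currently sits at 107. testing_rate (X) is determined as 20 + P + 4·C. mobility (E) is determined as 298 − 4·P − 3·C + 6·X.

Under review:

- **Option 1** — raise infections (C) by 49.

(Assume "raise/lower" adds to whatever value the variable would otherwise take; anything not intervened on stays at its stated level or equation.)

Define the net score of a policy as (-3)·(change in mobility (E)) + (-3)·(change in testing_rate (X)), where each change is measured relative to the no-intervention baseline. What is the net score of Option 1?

-3675

Baseline:
  P = 68
  C = 107
  X = 20 + 68 + 4·107 = 516
  E = 298 − 4·68 − 3·107 + 6·516 = 2801
Option 1 (C + 49):
  P = 68
  C = 107 + 49 = 156
  X = 20 + 68 + 4·156 = 712
  E = 298 − 4·68 − 3·156 + 6·712 = 3830
ΔE = 3830 − 2801 = 1029; ΔX = 712 − 516 = 196
Score = (-3)·1029 + (-3)·196 = -3675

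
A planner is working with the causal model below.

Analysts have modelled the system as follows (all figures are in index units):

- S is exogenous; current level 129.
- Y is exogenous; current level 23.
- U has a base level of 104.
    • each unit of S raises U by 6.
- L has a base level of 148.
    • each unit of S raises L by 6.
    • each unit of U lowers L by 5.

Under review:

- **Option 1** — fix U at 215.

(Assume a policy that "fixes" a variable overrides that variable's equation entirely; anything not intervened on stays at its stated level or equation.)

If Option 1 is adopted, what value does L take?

Option 1 (U := 215):
  S = 129
  U = 215
  L = 148 + 6·129 − 5·215 = -153

-153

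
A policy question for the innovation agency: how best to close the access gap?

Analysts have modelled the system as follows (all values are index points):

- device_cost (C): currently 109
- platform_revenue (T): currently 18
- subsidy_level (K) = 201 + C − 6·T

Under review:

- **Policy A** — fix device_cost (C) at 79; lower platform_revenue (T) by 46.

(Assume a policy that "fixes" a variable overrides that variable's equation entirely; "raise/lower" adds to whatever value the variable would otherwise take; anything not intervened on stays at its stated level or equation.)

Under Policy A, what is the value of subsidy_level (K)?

Policy A (C := 79, T − 46):
  C = 79
  T = 18 − 46 = -28
  K = 201 + 79 − 6·(-28) = 448

448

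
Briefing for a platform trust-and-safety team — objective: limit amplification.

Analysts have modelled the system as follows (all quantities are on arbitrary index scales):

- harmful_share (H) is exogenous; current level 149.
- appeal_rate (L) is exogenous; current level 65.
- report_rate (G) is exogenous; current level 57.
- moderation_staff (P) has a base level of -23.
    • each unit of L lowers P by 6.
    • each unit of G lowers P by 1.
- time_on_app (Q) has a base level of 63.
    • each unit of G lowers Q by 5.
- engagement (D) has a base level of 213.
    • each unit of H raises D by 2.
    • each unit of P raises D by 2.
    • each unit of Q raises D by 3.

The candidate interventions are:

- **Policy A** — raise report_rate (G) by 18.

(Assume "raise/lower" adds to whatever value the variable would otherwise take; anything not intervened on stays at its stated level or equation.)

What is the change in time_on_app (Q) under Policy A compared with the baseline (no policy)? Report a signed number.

-90

Baseline:
  G = 57
  Q = 63 − 5·57 = -222
Policy A (G + 18):
  G = 57 + 18 = 75
  Q = 63 − 5·75 = -312
Change in Q: -312 − (-222) = -90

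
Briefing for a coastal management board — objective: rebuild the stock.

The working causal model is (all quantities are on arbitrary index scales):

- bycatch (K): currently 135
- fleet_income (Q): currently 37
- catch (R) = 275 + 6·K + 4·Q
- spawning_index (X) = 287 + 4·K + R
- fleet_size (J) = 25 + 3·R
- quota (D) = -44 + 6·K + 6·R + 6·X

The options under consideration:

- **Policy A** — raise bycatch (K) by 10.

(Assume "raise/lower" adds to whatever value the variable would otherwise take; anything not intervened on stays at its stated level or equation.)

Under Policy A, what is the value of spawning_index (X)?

2160

Policy A (K + 10):
  K = 135 + 10 = 145
  Q = 37
  R = 275 + 6·145 + 4·37 = 1293
  X = 287 + 4·145 + 1293 = 2160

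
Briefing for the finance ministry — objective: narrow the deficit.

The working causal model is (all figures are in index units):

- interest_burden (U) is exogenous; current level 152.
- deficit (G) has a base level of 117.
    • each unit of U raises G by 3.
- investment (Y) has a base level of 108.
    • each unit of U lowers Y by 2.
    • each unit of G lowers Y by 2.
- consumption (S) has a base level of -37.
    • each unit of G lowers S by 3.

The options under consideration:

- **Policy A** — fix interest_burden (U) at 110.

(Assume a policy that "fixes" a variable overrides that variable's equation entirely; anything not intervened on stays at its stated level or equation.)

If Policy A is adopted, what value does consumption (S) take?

Policy A (U := 110):
  U = 110
  G = 117 + 3·110 = 447
  S = -37 − 3·447 = -1378

-1378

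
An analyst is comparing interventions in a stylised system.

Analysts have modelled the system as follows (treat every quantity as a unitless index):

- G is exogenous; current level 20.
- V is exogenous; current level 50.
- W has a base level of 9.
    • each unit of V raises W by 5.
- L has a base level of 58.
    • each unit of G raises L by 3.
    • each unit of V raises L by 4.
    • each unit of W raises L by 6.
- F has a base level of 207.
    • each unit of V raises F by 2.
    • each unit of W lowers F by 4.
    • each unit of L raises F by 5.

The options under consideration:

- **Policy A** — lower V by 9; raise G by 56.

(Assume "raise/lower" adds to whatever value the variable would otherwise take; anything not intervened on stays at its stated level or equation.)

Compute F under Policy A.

8103

Policy A (V − 9, G + 56):
  G = 20 + 56 = 76
  V = 50 − 9 = 41
  W = 9 + 5·41 = 214
  L = 58 + 3·76 + 4·41 + 6·214 = 1734
  F = 207 + 2·41 − 4·214 + 5·1734 = 8103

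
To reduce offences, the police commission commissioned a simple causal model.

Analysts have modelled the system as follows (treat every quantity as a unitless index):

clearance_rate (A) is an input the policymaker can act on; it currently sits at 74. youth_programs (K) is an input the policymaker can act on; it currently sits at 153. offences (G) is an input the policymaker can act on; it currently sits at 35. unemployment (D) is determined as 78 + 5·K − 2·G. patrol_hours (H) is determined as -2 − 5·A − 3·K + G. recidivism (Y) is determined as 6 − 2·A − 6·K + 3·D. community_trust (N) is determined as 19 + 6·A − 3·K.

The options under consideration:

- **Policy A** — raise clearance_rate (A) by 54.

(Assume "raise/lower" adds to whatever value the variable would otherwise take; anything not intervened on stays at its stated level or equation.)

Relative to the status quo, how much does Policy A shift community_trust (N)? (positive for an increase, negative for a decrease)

324

Baseline:
  A = 74
  K = 153
  N = 19 + 6·74 − 3·153 = 4
Policy A (A + 54):
  A = 74 + 54 = 128
  K = 153
  N = 19 + 6·128 − 3·153 = 328
Change in N: 328 − 4 = 324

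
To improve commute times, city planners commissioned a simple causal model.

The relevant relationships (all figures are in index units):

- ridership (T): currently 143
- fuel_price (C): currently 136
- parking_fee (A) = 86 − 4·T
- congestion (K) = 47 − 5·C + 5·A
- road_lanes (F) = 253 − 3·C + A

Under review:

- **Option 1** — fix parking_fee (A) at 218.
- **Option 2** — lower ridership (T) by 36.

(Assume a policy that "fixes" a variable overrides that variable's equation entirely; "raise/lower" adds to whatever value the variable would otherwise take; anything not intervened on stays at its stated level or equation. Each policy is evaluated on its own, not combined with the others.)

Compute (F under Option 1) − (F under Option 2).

Option 1 (A := 218):
  T = 143
  C = 136
  A = 218
  F = 253 − 3·136 + 218 = 63
Option 2 (T − 36):
  T = 143 − 36 = 107
  C = 136
  A = 86 − 4·107 = -342
  F = 253 − 3·136 + (-342) = -497
F: 63 − (-497) = 560

560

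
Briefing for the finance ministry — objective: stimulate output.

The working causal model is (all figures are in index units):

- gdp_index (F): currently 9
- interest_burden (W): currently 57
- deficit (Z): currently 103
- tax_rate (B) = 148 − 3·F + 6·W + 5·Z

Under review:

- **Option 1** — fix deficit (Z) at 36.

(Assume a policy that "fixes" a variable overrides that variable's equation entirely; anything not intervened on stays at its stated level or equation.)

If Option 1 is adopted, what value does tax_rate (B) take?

Option 1 (Z := 36):
  F = 9
  W = 57
  Z = 36
  B = 148 − 3·9 + 6·57 + 5·36 = 643

643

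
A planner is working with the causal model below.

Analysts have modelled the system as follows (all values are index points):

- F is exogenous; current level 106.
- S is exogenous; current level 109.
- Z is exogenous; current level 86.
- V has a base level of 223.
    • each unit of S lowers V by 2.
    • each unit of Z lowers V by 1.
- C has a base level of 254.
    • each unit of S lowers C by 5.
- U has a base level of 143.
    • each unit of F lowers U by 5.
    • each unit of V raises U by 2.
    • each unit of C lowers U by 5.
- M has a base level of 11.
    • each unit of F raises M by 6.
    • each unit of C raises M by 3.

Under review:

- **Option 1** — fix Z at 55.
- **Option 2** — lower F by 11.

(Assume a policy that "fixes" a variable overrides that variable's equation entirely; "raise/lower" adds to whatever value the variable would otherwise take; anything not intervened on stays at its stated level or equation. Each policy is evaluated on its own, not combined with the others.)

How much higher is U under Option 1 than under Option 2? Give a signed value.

7

Option 1 (Z := 55):
  F = 106
  S = 109
  Z = 55
  V = 223 − 2·109 − 55 = -50
  C = 254 − 5·109 = -291
  U = 143 − 5·106 + 2·(-50) − 5·(-291) = 968
Option 2 (F − 11):
  F = 106 − 11 = 95
  S = 109
  Z = 86
  V = 223 − 2·109 − 86 = -81
  C = 254 − 5·109 = -291
  U = 143 − 5·95 + 2·(-81) − 5·(-291) = 961
U: 968 − 961 = 7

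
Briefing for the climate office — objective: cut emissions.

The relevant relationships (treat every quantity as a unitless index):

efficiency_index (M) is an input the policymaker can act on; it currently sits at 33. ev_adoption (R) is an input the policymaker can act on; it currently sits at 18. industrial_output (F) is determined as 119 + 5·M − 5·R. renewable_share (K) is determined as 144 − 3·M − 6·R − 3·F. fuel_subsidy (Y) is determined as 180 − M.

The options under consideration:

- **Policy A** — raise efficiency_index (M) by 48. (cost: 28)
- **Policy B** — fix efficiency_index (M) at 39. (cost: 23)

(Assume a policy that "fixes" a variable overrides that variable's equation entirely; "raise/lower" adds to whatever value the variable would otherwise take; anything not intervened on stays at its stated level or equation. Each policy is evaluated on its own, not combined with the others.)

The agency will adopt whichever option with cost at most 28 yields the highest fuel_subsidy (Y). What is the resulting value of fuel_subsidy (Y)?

Policy A (M + 48):
  M = 33 + 48 = 81
  Y = 180 − 81 = 99
Policy B (M := 39):
  M = 39
  Y = 180 − 39 = 141
Comparing — Policy A: Y=99, Policy B: Y=141. Highest is 141 (Policy B).

141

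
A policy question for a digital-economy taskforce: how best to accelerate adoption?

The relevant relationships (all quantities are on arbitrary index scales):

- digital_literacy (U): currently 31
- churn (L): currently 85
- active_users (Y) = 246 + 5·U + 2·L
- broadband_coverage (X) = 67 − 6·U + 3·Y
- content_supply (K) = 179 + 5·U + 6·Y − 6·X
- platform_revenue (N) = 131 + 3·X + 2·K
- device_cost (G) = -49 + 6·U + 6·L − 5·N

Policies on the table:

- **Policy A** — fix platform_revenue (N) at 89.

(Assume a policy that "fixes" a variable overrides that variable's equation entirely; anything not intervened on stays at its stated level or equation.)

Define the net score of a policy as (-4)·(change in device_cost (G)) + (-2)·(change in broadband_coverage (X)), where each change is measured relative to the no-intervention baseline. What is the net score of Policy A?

135680

Baseline:
  U = 31
  L = 85
  Y = 246 + 5·31 + 2·85 = 571
  X = 67 − 6·31 + 3·571 = 1594
  K = 179 + 5·31 + 6·571 − 6·1594 = -5804
  N = 131 + 3·1594 + 2·(-5804) = -6695
  G = -49 + 6·31 + 6·85 − 5·(-6695) = 34122
Policy A (N := 89):
  U = 31
  L = 85
  Y = 246 + 5·31 + 2·85 = 571
  X = 67 − 6·31 + 3·571 = 1594
  K = 179 + 5·31 + 6·571 − 6·1594 = -5804
  N = 89
  G = -49 + 6·31 + 6·85 − 5·89 = 202
ΔG = 202 − 34122 = -33920; ΔX = 1594 − 1594 = 0
Score = (-4)·(-33920) + (-2)·0 = 135680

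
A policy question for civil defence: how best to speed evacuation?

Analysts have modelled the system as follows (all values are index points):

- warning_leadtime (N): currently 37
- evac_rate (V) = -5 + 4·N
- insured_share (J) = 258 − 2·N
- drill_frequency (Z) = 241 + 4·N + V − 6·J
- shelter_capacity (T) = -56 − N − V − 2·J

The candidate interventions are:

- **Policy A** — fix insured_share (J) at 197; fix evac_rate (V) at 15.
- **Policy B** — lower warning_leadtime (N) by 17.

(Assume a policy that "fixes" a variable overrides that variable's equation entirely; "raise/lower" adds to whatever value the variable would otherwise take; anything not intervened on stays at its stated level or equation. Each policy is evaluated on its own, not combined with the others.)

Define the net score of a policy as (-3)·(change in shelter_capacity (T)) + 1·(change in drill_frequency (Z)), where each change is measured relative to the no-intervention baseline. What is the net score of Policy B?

Baseline:
  N = 37
  V = -5 + 4·37 = 143
  J = 258 − 2·37 = 184
  Z = 241 + 4·37 + 143 − 6·184 = -572
  T = -56 − 37 − 143 − 2·184 = -604
Policy B (N − 17):
  N = 37 − 17 = 20
  V = -5 + 4·20 = 75
  J = 258 − 2·20 = 218
  Z = 241 + 4·20 + 75 − 6·218 = -912
  T = -56 − 20 − 75 − 2·218 = -587
ΔT = -587 − (-604) = 17; ΔZ = -912 − (-572) = -340
Score = (-3)·17 + 1·(-340) = -391

-391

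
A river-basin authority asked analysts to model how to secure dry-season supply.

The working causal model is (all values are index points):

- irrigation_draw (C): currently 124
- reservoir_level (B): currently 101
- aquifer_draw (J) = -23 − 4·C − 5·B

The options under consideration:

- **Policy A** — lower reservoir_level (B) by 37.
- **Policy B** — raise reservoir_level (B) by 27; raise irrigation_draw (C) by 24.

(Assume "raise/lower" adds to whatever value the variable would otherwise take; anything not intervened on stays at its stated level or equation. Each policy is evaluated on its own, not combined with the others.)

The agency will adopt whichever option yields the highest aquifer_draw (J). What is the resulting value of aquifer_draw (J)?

Policy A (B − 37):
  C = 124
  B = 101 − 37 = 64
  J = -23 − 4·124 − 5·64 = -839
Policy B (B + 27, C + 24):
  C = 124 + 24 = 148
  B = 101 + 27 = 128
  J = -23 − 4·148 − 5·128 = -1255
Comparing — Policy A: J=-839, Policy B: J=-1255. Highest is -839 (Policy A).

-839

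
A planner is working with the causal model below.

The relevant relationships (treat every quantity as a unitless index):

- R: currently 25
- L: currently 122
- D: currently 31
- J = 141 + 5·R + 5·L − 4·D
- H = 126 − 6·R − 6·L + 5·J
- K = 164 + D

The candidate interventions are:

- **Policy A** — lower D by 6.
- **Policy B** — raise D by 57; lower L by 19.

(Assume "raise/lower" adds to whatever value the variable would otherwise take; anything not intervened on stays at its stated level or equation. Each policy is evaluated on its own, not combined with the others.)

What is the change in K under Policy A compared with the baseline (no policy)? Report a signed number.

Baseline:
  D = 31
  K = 164 + 31 = 195
Policy A (D − 6):
  D = 31 − 6 = 25
  K = 164 + 25 = 189
Change in K: 189 − 195 = -6

-6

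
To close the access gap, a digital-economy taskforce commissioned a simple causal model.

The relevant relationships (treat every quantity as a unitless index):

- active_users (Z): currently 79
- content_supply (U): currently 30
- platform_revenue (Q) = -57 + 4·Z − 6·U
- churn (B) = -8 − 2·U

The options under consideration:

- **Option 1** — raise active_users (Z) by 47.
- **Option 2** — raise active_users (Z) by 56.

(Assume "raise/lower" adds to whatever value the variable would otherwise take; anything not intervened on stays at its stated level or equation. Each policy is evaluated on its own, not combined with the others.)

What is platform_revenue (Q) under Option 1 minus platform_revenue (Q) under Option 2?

-36

Option 1 (Z + 47):
  Z = 79 + 47 = 126
  U = 30
  Q = -57 + 4·126 − 6·30 = 267
Option 2 (Z + 56):
  Z = 79 + 56 = 135
  U = 30
  Q = -57 + 4·135 − 6·30 = 303
Q: 267 − 303 = -36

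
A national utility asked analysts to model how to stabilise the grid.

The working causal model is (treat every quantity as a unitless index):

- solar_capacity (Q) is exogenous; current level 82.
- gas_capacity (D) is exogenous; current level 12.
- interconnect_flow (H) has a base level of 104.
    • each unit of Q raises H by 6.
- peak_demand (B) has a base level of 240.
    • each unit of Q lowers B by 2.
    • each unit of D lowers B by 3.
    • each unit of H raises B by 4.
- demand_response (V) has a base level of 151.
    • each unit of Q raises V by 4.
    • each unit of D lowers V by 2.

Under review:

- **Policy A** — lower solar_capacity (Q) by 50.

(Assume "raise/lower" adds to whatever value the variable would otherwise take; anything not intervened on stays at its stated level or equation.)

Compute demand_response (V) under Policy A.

Policy A (Q − 50):
  Q = 82 − 50 = 32
  D = 12
  V = 151 + 4·32 − 2·12 = 255

255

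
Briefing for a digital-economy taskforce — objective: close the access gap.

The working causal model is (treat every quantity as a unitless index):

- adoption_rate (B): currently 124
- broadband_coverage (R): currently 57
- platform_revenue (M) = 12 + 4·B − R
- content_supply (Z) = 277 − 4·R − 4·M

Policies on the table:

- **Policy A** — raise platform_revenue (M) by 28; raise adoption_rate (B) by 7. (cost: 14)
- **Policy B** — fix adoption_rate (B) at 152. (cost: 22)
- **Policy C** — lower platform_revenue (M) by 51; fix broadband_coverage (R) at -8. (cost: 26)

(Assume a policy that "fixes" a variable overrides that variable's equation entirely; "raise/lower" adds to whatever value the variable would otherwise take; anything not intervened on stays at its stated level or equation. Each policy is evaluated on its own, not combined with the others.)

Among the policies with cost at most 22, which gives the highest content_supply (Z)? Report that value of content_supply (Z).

-1979

Policy A (M + 28, B + 7):
  B = 124 + 7 = 131
  R = 57
  M = 12 + 4·131 − 57 (+28 from intervention) = 507
  Z = 277 − 4·57 − 4·507 = -1979
Policy B (B := 152):
  B = 152
  R = 57
  M = 12 + 4·152 − 57 = 563
  Z = 277 − 4·57 − 4·563 = -2203
Comparing — Policy A: Z=-1979, Policy B: Z=-2203. Highest is -1979 (Policy A).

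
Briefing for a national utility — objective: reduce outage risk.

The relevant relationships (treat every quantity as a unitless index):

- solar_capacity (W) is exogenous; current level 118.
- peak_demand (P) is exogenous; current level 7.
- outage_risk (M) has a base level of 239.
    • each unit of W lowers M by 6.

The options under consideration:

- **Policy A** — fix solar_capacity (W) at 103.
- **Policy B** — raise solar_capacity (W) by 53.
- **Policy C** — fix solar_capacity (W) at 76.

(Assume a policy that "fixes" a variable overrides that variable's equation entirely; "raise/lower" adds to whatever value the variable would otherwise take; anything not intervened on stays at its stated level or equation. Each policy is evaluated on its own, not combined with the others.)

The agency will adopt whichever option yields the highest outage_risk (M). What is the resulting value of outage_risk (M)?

-217

Policy A (W := 103):
  W = 103
  M = 239 − 6·103 = -379
Policy B (W + 53):
  W = 118 + 53 = 171
  M = 239 − 6·171 = -787
Policy C (W := 76):
  W = 76
  M = 239 − 6·76 = -217
Comparing — Policy A: M=-379, Policy B: M=-787, Policy C: M=-217. Highest is -217 (Policy C).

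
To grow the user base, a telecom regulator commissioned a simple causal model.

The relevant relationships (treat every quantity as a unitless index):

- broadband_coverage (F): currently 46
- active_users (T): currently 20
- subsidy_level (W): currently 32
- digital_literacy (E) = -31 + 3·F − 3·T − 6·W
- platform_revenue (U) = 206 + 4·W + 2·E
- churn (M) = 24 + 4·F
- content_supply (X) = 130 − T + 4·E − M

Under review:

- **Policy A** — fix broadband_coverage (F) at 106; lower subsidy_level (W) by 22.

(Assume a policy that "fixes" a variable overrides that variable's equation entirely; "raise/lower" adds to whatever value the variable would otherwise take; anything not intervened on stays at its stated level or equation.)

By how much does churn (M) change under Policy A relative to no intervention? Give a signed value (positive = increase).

Baseline:
  F = 46
  M = 24 + 4·46 = 208
Policy A (F := 106, W − 22):
  F = 106
  M = 24 + 4·106 = 448
Change in M: 448 − 208 = 240

240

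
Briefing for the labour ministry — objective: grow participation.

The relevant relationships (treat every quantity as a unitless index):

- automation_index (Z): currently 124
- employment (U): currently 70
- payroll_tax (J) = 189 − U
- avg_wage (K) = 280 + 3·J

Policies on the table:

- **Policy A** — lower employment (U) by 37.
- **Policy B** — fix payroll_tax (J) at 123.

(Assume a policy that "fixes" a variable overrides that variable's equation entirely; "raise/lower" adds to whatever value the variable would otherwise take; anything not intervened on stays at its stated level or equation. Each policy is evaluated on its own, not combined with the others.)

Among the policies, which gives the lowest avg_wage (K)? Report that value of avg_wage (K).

Policy A (U − 37):
  U = 70 − 37 = 33
  J = 189 − 33 = 156
  K = 280 + 3·156 = 748
Policy B (J := 123):
  U = 70
  J = 123
  K = 280 + 3·123 = 649
Comparing — Policy A: K=748, Policy B: K=649. Lowest is 649 (Policy B).

649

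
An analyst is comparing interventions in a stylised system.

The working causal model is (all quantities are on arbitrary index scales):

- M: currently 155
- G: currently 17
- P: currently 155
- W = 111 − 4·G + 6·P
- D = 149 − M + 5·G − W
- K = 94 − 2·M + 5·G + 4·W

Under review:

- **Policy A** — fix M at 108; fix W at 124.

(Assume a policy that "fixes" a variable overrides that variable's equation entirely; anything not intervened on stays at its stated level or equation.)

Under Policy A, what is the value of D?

2

Policy A (M := 108, W := 124):
  M = 108
  G = 17
  P = 155
  W = 124
  D = 149 − 108 + 5·17 − 124 = 2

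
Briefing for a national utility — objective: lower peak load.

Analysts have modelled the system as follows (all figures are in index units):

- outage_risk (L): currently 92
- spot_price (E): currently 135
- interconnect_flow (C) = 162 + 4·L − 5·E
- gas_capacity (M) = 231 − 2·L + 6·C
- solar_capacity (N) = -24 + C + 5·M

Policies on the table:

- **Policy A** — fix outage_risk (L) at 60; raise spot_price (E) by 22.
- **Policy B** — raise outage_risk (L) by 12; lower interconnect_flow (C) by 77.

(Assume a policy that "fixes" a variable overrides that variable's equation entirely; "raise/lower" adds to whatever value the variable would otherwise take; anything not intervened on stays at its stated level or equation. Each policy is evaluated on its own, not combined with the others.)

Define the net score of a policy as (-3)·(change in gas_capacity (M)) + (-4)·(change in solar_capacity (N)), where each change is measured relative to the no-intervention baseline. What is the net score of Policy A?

Baseline:
  L = 92
  E = 135
  C = 162 + 4·92 − 5·135 = -145
  M = 231 − 2·92 + 6·(-145) = -823
  N = -24 + (-145) + 5·(-823) = -4284
Policy A (L := 60, E + 22):
  L = 60
  E = 135 + 22 = 157
  C = 162 + 4·60 − 5·157 = -383
  M = 231 − 2·60 + 6·(-383) = -2187
  N = -24 + (-383) + 5·(-2187) = -11342
ΔM = -2187 − (-823) = -1364; ΔN = -11342 − (-4284) = -7058
Score = (-3)·(-1364) + (-4)·(-7058) = 32324

32324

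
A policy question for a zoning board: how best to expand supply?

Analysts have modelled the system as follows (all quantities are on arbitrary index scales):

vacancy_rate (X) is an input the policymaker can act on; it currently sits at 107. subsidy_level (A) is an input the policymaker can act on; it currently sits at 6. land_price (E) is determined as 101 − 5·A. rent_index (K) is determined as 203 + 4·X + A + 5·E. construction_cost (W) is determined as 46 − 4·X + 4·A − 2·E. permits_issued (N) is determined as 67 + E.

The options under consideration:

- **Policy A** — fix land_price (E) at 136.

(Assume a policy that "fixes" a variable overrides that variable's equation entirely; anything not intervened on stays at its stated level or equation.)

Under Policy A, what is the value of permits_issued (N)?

203

Policy A (E := 136):
  A = 6
  E = 136
  N = 67 + 136 = 203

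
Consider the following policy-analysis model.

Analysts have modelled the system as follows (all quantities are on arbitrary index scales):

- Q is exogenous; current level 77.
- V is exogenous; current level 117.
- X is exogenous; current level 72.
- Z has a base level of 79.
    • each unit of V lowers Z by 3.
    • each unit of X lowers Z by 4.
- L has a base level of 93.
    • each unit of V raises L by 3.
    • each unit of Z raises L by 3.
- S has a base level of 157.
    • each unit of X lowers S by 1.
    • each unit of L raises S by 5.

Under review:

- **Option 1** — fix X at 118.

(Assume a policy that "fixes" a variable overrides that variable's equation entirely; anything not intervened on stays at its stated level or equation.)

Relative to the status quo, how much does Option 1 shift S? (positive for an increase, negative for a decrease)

-2806

Baseline:
  V = 117
  X = 72
  Z = 79 − 3·117 − 4·72 = -560
  L = 93 + 3·117 + 3·(-560) = -1236
  S = 157 − 72 + 5·(-1236) = -6095
Option 1 (X := 118):
  V = 117
  X = 118
  Z = 79 − 3·117 − 4·118 = -744
  L = 93 + 3·117 + 3·(-744) = -1788
  S = 157 − 118 + 5·(-1788) = -8901
Change in S: -8901 − (-6095) = -2806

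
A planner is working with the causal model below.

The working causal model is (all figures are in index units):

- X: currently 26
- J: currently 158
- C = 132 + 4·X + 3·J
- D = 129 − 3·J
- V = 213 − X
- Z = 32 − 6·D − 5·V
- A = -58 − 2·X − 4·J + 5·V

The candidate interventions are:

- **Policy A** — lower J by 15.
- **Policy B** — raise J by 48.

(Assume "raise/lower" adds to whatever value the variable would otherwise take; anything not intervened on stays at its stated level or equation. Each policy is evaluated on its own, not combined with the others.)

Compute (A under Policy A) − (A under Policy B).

Policy A (J − 15):
  X = 26
  J = 158 − 15 = 143
  V = 213 − 26 = 187
  A = -58 − 2·26 − 4·143 + 5·187 = 253
Policy B (J + 48):
  X = 26
  J = 158 + 48 = 206
  V = 213 − 26 = 187
  A = -58 − 2·26 − 4·206 + 5·187 = 1
A: 253 − 1 = 252

252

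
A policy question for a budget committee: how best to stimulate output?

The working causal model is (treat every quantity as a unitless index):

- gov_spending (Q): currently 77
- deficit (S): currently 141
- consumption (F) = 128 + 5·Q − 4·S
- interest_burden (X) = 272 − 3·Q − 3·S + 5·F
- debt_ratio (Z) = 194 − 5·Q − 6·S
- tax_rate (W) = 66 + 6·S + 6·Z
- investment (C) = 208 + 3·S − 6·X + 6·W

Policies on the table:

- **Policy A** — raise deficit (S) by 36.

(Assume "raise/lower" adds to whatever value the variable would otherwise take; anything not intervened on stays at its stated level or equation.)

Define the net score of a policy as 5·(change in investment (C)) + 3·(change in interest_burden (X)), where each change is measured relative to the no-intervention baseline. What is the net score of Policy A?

Baseline:
  Q = 77
  S = 141
  F = 128 + 5·77 − 4·141 = -51
  X = 272 − 3·77 − 3·141 + 5·(-51) = -637
  Z = 194 − 5·77 − 6·141 = -1037
  W = 66 + 6·141 + 6·(-1037) = -5310
  C = 208 + 3·141 − 6·(-637) + 6·(-5310) = -27407
Policy A (S + 36):
  Q = 77
  S = 141 + 36 = 177
  F = 128 + 5·77 − 4·177 = -195
  X = 272 − 3·77 − 3·177 + 5·(-195) = -1465
  Z = 194 − 5·77 − 6·177 = -1253
  W = 66 + 6·177 + 6·(-1253) = -6390
  C = 208 + 3·177 − 6·(-1465) + 6·(-6390) = -28811
ΔC = -28811 − (-27407) = -1404; ΔX = -1465 − (-637) = -828
Score = 5·(-1404) + 3·(-828) = -9504

-9504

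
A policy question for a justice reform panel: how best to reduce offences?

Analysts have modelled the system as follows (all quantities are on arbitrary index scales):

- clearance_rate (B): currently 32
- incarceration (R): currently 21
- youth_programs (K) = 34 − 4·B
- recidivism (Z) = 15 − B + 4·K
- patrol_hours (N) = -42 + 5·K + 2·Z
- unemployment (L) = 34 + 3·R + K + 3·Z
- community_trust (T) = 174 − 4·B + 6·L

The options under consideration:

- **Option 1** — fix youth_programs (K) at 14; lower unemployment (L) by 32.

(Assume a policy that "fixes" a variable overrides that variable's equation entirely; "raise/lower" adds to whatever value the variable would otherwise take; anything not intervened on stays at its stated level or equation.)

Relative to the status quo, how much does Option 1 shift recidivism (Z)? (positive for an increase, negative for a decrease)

Baseline:
  B = 32
  K = 34 − 4·32 = -94
  Z = 15 − 32 + 4·(-94) = -393
Option 1 (K := 14, L − 32):
  B = 32
  K = 14
  Z = 15 − 32 + 4·14 = 39
Change in Z: 39 − (-393) = 432

432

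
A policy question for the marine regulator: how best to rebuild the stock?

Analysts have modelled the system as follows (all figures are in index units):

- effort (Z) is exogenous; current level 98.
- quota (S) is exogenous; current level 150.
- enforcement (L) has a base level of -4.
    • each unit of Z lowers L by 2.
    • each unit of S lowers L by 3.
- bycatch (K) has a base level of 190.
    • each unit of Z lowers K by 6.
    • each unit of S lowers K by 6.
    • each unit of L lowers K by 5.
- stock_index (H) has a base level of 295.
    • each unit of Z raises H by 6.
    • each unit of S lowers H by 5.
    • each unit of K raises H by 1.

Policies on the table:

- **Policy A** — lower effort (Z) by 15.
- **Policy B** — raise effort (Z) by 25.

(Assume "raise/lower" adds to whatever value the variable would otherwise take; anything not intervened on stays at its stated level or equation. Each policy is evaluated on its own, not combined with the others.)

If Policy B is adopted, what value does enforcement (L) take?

-700

Policy B (Z + 25):
  Z = 98 + 25 = 123
  S = 150
  L = -4 − 2·123 − 3·150 = -700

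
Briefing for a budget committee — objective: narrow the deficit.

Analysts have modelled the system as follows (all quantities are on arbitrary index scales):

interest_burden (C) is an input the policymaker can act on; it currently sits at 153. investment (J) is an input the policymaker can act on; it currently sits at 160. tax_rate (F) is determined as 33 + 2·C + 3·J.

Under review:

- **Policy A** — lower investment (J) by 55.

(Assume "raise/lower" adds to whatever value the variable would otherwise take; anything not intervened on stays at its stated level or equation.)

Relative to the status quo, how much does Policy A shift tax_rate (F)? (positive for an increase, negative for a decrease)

-165

Baseline:
  C = 153
  J = 160
  F = 33 + 2·153 + 3·160 = 819
Policy A (J − 55):
  C = 153
  J = 160 − 55 = 105
  F = 33 + 2·153 + 3·105 = 654
Change in F: 654 − 819 = -165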